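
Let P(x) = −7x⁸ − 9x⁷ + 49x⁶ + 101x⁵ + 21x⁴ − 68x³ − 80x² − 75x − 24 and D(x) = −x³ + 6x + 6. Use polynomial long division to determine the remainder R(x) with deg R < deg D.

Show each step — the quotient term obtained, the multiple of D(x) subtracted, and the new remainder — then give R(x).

Step 1: lead(−7x⁸ − 9x⁷ + 49x⁶ + 101x⁵ + 21x⁴ − 68x³ − 80x² − 75x − 24) ÷ lead(D) = −7x⁸ ÷ −x³ = 7x⁵. Subtract (7x⁵)·D = −7x⁸ + 42x⁶ + 42x⁵. Remainder: −9x⁷ + 7x⁶ + 59x⁵ + 21x⁴ − 68x³ − 80x² − 75x − 24.
Step 2: lead(−9x⁷ + 7x⁶ + 59x⁵ + 21x⁴ − 68x³ − 80x² − 75x − 24) ÷ lead(D) = −9x⁷ ÷ −x³ = 9x⁴. Subtract (9x⁴)·D = −9x⁷ + 54x⁵ + 54x⁴. Remainder: 7x⁶ + 5x⁵ − 33x⁴ − 68x³ − 80x² − 75x − 24.
Step 3: lead(7x⁶ + 5x⁵ − 33x⁴ − 68x³ − 80x² − 75x − 24) ÷ lead(D) = 7x⁶ ÷ −x³ = −7x³. Subtract (−7x³)·D = 7x⁶ − 42x⁴ − 42x³. Remainder: 5x⁵ + 9x⁴ − 26x³ − 80x² − 75x − 24.
Step 4: lead(5x⁵ + 9x⁴ − 26x³ − 80x² − 75x − 24) ÷ lead(D) = 5x⁵ ÷ −x³ = −5x². Subtract (−5x²)·D = 5x⁵ − 30x³ − 30x². Remainder: 9x⁴ + 4x³ − 50x² − 75x − 24.
Step 5: lead(9x⁴ + 4x³ − 50x² − 75x − 24) ÷ lead(D) = 9x⁴ ÷ −x³ = −9x. Subtract (−9x)·D = 9x⁴ − 54x² − 54x. Remainder: 4x³ + 4x² − 21x − 24.
Step 6: lead(4x³ + 4x² − 21x − 24) ÷ lead(D) = 4x³ ÷ −x³ = −4. Subtract (−4)·D = 4x³ − 24x − 24. Remainder: 4x² + 3x.

R(x) = 4x² + 3x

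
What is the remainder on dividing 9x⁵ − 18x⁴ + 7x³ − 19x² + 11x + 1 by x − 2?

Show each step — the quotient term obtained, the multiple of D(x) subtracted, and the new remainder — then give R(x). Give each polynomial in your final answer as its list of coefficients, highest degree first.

R = [3]

Step 1: lead(9x⁵ − 18x⁴ + 7x³ − 19x² + 11x + 1) ÷ lead(D) = 9x⁵ ÷ x = 9x⁴. Subtract (9x⁴)·D = 9x⁵ − 18x⁴. Remainder: 7x³ − 19x² + 11x + 1.
Step 2: lead(7x³ − 19x² + 11x + 1) ÷ lead(D) = 7x³ ÷ x = 7x². Subtract (7x²)·D = 7x³ − 14x². Remainder: −5x² + 11x + 1.
Step 3: lead(−5x² + 11x + 1) ÷ lead(D) = −5x² ÷ x = −5x. Subtract (−5x)·D = −5x² + 10x. Remainder: x + 1.
Step 4: lead(x + 1) ÷ lead(D) = x ÷ x = 1. Subtract (1)·D = x − 2. Remainder: 3.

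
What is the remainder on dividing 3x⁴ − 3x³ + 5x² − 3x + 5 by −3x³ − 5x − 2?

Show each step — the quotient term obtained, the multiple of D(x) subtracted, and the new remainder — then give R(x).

R(x) = 7

Step 1: lead(3x⁴ − 3x³ + 5x² − 3x + 5) ÷ lead(D) = 3x⁴ ÷ −3x³ = −x. Subtract (−x)·D = 3x⁴ + 5x² + 2x. Remainder: −3x³ − 5x + 5.
Step 2: lead(−3x³ − 5x + 5) ÷ lead(D) = −3x³ ÷ −3x³ = 1. Subtract (1)·D = −3x³ − 5x − 2. Remainder: 7.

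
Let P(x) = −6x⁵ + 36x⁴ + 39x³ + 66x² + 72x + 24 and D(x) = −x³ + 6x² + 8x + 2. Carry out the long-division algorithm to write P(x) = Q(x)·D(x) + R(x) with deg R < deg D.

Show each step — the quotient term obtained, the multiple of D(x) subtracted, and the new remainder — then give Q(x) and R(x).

Step 1: lead(−6x⁵ + 36x⁴ + 39x³ + 66x² + 72x + 24) ÷ lead(D) = −6x⁵ ÷ −x³ = 6x². Subtract (6x²)·D = −6x⁵ + 36x⁴ + 48x³ + 12x². Remainder: −9x³ + 54x² + 72x + 24.
Step 2: lead(−9x³ + 54x² + 72x + 24) ÷ lead(D) = −9x³ ÷ −x³ = 9. Subtract (9)·D = −9x³ + 54x² + 72x + 18. Remainder: 6.

Q(x) = 6x² + 9; R(x) = 6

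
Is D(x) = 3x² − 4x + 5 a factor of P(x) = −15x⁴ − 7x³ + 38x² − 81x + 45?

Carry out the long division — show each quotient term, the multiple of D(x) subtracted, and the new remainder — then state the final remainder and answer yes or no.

Step 1: lead(−15x⁴ − 7x³ + 38x² − 81x + 45) ÷ lead(D) = −15x⁴ ÷ 3x² = −5x². Subtract (−5x²)·D = −15x⁴ + 20x³ − 25x². Remainder: −27x³ + 63x² − 81x + 45.
Step 2: lead(−27x³ + 63x² − 81x + 45) ÷ lead(D) = −27x³ ÷ 3x² = −9x. Subtract (−9x)·D = −27x³ + 36x² − 45x. Remainder: 27x² − 36x + 45.
Step 3: lead(27x² − 36x + 45) ÷ lead(D) = 27x² ÷ 3x² = 9. Subtract (9)·D = 27x² − 36x + 45. Remainder: 0.

R(x) = 0, so D(x) is a factor of P(x). yes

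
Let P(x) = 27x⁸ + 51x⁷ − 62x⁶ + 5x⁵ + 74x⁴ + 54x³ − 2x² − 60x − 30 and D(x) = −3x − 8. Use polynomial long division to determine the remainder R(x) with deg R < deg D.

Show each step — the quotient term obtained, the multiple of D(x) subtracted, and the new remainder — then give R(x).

R(x) = 2

Step 1: lead(27x⁸ + 51x⁷ − 62x⁶ + 5x⁵ + 74x⁴ + 54x³ − 2x² − 60x − 30) ÷ lead(D) = 27x⁸ ÷ −3x = −9x⁷. Subtract (−9x⁷)·D = 27x⁸ + 72x⁷. Remainder: −21x⁷ − 62x⁶ + 5x⁵ + 74x⁴ + 54x³ − 2x² − 60x − 30.
Step 2: lead(−21x⁷ − 62x⁶ + 5x⁵ + 74x⁴ + 54x³ − 2x² − 60x − 30) ÷ lead(D) = −21x⁷ ÷ −3x = 7x⁶. Subtract (7x⁶)·D = −21x⁷ − 56x⁶. Remainder: −6x⁶ + 5x⁵ + 74x⁴ + 54x³ − 2x² − 60x − 30.
Step 3: lead(−6x⁶ + 5x⁵ + 74x⁴ + 54x³ − 2x² − 60x − 30) ÷ lead(D) = −6x⁶ ÷ −3x = 2x⁵. Subtract (2x⁵)·D = −6x⁶ − 16x⁵. Remainder: 21x⁵ + 74x⁴ + 54x³ − 2x² − 60x − 30.
Step 4: lead(21x⁵ + 74x⁴ + 54x³ − 2x² − 60x − 30) ÷ lead(D) = 21x⁵ ÷ −3x = −7x⁴. Subtract (−7x⁴)·D = 21x⁵ + 56x⁴. Remainder: 18x⁴ + 54x³ − 2x² − 60x − 30.
Step 5: lead(18x⁴ + 54x³ − 2x² − 60x − 30) ÷ lead(D) = 18x⁴ ÷ −3x = −6x³. Subtract (−6x³)·D = 18x⁴ + 48x³. Remainder: 6x³ − 2x² − 60x − 30.
Step 6: lead(6x³ − 2x² − 60x − 30) ÷ lead(D) = 6x³ ÷ −3x = −2x². Subtract (−2x²)·D = 6x³ + 16x². Remainder: −18x² − 60x − 30.
Step 7: lead(−18x² − 60x − 30) ÷ lead(D) = −18x² ÷ −3x = 6x. Subtract (6x)·D = −18x² − 48x. Remainder: −12x − 30.
Step 8: lead(−12x − 30) ÷ lead(D) = −12x ÷ −3x = 4. Subtract (4)·D = −12x − 32. Remainder: 2.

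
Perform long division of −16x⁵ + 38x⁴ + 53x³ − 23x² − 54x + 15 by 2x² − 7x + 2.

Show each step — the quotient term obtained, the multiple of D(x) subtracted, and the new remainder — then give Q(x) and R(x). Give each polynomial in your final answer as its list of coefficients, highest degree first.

Step 1: lead(−16x⁵ + 38x⁴ + 53x³ − 23x² − 54x + 15) ÷ lead(D) = −16x⁵ ÷ 2x² = −8x³. Subtract (−8x³)·D = −16x⁵ + 56x⁴ − 16x³. Remainder: −18x⁴ + 69x³ − 23x² − 54x + 15.
Step 2: lead(−18x⁴ + 69x³ − 23x² − 54x + 15) ÷ lead(D) = −18x⁴ ÷ 2x² = −9x². Subtract (−9x²)·D = −18x⁴ + 63x³ − 18x². Remainder: 6x³ − 5x² − 54x + 15.
Step 3: lead(6x³ − 5x² − 54x + 15) ÷ lead(D) = 6x³ ÷ 2x² = 3x. Subtract (3x)·D = 6x³ − 21x² + 6x. Remainder: 16x² − 60x + 15.
Step 4: lead(16x² − 60x + 15) ÷ lead(D) = 16x² ÷ 2x² = 8. Subtract (8)·D = 16x² − 56x + 16. Remainder: −4x − 1.

Q = [-8, -9, 3, 8]; R = [-4, -1]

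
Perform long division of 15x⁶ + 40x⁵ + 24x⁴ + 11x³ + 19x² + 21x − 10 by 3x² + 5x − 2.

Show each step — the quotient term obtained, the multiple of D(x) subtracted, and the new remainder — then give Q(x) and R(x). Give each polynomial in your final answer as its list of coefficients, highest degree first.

Q = [5, 5, 3, 2, 5]; R = [0]

Step 1: lead(15x⁶ + 40x⁵ + 24x⁴ + 11x³ + 19x² + 21x − 10) ÷ lead(D) = 15x⁶ ÷ 3x² = 5x⁴. Subtract (5x⁴)·D = 15x⁶ + 25x⁵ − 10x⁴. Remainder: 15x⁵ + 34x⁴ + 11x³ + 19x² + 21x − 10.
Step 2: lead(15x⁵ + 34x⁴ + 11x³ + 19x² + 21x − 10) ÷ lead(D) = 15x⁵ ÷ 3x² = 5x³. Subtract (5x³)·D = 15x⁵ + 25x⁴ − 10x³. Remainder: 9x⁴ + 21x³ + 19x² + 21x − 10.
Step 3: lead(9x⁴ + 21x³ + 19x² + 21x − 10) ÷ lead(D) = 9x⁴ ÷ 3x² = 3x². Subtract (3x²)·D = 9x⁴ + 15x³ − 6x². Remainder: 6x³ + 25x² + 21x − 10.
Step 4: lead(6x³ + 25x² + 21x − 10) ÷ lead(D) = 6x³ ÷ 3x² = 2x. Subtract (2x)·D = 6x³ + 10x² − 4x. Remainder: 15x² + 25x − 10.
Step 5: lead(15x² + 25x − 10) ÷ lead(D) = 15x² ÷ 3x² = 5. Subtract (5)·D = 15x² + 25x − 10. Remainder: 0.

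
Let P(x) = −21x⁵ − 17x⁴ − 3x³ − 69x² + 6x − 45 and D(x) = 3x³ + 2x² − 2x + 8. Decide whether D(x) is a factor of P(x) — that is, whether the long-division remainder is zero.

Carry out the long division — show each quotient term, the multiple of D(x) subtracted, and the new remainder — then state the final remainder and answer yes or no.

Step 1: lead(−21x⁵ − 17x⁴ − 3x³ − 69x² + 6x − 45) ÷ lead(D) = −21x⁵ ÷ 3x³ = −7x². Subtract (−7x²)·D = −21x⁵ − 14x⁴ + 14x³ − 56x². Remainder: −3x⁴ − 17x³ − 13x² + 6x − 45.
Step 2: lead(−3x⁴ − 17x³ − 13x² + 6x − 45) ÷ lead(D) = −3x⁴ ÷ 3x³ = −x. Subtract (−x)·D = −3x⁴ − 2x³ + 2x² − 8x. Remainder: −15x³ − 15x² + 14x − 45.
Step 3: lead(−15x³ − 15x² + 14x − 45) ÷ lead(D) = −15x³ ÷ 3x³ = −5. Subtract (−5)·D = −15x³ − 10x² + 10x − 40. Remainder: −5x² + 4x − 5.

R(x) = −5x² + 4x − 5, so D(x) is not a factor of P(x). no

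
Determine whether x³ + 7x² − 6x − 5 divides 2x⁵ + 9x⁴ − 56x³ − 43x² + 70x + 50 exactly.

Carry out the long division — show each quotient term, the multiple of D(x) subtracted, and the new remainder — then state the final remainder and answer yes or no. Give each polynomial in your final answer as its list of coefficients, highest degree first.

Step 1: lead(2x⁵ + 9x⁴ − 56x³ − 43x² + 70x + 50) ÷ lead(D) = 2x⁵ ÷ x³ = 2x². Subtract (2x²)·D = 2x⁵ + 14x⁴ − 12x³ − 10x². Remainder: −5x⁴ − 44x³ − 33x² + 70x + 50.
Step 2: lead(−5x⁴ − 44x³ − 33x² + 70x + 50) ÷ lead(D) = −5x⁴ ÷ x³ = −5x. Subtract (−5x)·D = −5x⁴ − 35x³ + 30x² + 25x. Remainder: −9x³ − 63x² + 45x + 50.
Step 3: lead(−9x³ − 63x² + 45x + 50) ÷ lead(D) = −9x³ ÷ x³ = −9. Subtract (−9)·D = −9x³ − 63x² + 54x + 45. Remainder: −9x + 5.

R = [-9, 5], so D(x) is not a factor of P(x). no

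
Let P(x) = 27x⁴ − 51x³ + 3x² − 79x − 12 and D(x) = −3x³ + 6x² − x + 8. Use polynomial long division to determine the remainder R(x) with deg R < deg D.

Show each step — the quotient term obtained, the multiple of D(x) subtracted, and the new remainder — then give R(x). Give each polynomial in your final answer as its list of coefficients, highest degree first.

R = [-8, -4]

Step 1: lead(27x⁴ − 51x³ + 3x² − 79x − 12) ÷ lead(D) = 27x⁴ ÷ −3x³ = −9x. Subtract (−9x)·D = 27x⁴ − 54x³ + 9x² − 72x. Remainder: 3x³ − 6x² − 7x − 12.
Step 2: lead(3x³ − 6x² − 7x − 12) ÷ lead(D) = 3x³ ÷ −3x³ = −1. Subtract (−1)·D = 3x³ − 6x² + x − 8. Remainder: −8x − 4.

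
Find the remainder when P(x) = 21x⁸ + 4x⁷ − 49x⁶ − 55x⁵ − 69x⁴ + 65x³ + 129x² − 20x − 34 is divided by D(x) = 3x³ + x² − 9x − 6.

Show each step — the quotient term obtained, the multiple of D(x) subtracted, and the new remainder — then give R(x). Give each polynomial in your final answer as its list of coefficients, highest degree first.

R = [5, 1, 8]

Step 1: lead(21x⁸ + 4x⁷ − 49x⁶ − 55x⁵ − 69x⁴ + 65x³ + 129x² − 20x − 34) ÷ lead(D) = 21x⁸ ÷ 3x³ = 7x⁵. Subtract (7x⁵)·D = 21x⁸ + 7x⁷ − 63x⁶ − 42x⁵. Remainder: −3x⁷ + 14x⁶ − 13x⁵ − 69x⁴ + 65x³ + 129x² − 20x − 34.
Step 2: lead(−3x⁷ + 14x⁶ − 13x⁵ − 69x⁴ + 65x³ + 129x² − 20x − 34) ÷ lead(D) = −3x⁷ ÷ 3x³ = −x⁴. Subtract (−x⁴)·D = −3x⁷ − x⁶ + 9x⁵ + 6x⁴. Remainder: 15x⁶ − 22x⁵ − 75x⁴ + 65x³ + 129x² − 20x − 34.
Step 3: lead(15x⁶ − 22x⁵ − 75x⁴ + 65x³ + 129x² − 20x − 34) ÷ lead(D) = 15x⁶ ÷ 3x³ = 5x³. Subtract (5x³)·D = 15x⁶ + 5x⁵ − 45x⁴ − 30x³. Remainder: −27x⁵ − 30x⁴ + 95x³ + 129x² − 20x − 34.
Step 4: lead(−27x⁵ − 30x⁴ + 95x³ + 129x² − 20x − 34) ÷ lead(D) = −27x⁵ ÷ 3x³ = −9x². Subtract (−9x²)·D = −27x⁵ − 9x⁴ + 81x³ + 54x². Remainder: −21x⁴ + 14x³ + 75x² − 20x − 34.
Step 5: lead(−21x⁴ + 14x³ + 75x² − 20x − 34) ÷ lead(D) = −21x⁴ ÷ 3x³ = −7x. Subtract (−7x)·D = −21x⁴ − 7x³ + 63x² + 42x. Remainder: 21x³ + 12x² − 62x − 34.
Step 6: lead(21x³ + 12x² − 62x − 34) ÷ lead(D) = 21x³ ÷ 3x³ = 7. Subtract (7)·D = 21x³ + 7x² − 63x − 42. Remainder: 5x² + x + 8.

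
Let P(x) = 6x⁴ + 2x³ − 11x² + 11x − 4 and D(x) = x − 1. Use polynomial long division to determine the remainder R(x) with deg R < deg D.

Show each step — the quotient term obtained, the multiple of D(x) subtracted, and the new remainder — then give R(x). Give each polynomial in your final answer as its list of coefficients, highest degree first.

R = [4]

Step 1: lead(6x⁴ + 2x³ − 11x² + 11x − 4) ÷ lead(D) = 6x⁴ ÷ x = 6x³. Subtract (6x³)·D = 6x⁴ − 6x³. Remainder: 8x³ − 11x² + 11x − 4.
Step 2: lead(8x³ − 11x² + 11x − 4) ÷ lead(D) = 8x³ ÷ x = 8x². Subtract (8x²)·D = 8x³ − 8x². Remainder: −3x² + 11x − 4.
Step 3: lead(−3x² + 11x − 4) ÷ lead(D) = −3x² ÷ x = −3x. Subtract (−3x)·D = −3x² + 3x. Remainder: 8x − 4.
Step 4: lead(8x − 4) ÷ lead(D) = 8x ÷ x = 8. Subtract (8)·D = 8x − 8. Remainder: 4.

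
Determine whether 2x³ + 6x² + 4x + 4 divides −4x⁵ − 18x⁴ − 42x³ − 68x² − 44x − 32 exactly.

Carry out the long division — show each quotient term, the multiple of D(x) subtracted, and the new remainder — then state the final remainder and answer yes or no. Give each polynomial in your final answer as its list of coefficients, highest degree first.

R = [0], so D(x) is a factor of P(x). yes

Step 1: lead(−4x⁵ − 18x⁴ − 42x³ − 68x² − 44x − 32) ÷ lead(D) = −4x⁵ ÷ 2x³ = −2x². Subtract (−2x²)·D = −4x⁵ − 12x⁴ − 8x³ − 8x². Remainder: −6x⁴ − 34x³ − 60x² − 44x − 32.
Step 2: lead(−6x⁴ − 34x³ − 60x² − 44x − 32) ÷ lead(D) = −6x⁴ ÷ 2x³ = −3x. Subtract (−3x)·D = −6x⁴ − 18x³ − 12x² − 12x. Remainder: −16x³ − 48x² − 32x − 32.
Step 3: lead(−16x³ − 48x² − 32x − 32) ÷ lead(D) = −16x³ ÷ 2x³ = −8. Subtract (−8)·D = −16x³ − 48x² − 32x − 32. Remainder: 0.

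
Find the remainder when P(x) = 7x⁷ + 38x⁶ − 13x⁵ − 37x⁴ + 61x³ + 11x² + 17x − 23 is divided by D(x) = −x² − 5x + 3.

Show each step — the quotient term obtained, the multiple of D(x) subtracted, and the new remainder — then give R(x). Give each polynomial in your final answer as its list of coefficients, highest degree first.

R = [-3, -2]

Step 1: lead(7x⁷ + 38x⁶ − 13x⁵ − 37x⁴ + 61x³ + 11x² + 17x − 23) ÷ lead(D) = 7x⁷ ÷ −x² = −7x⁵. Subtract (−7x⁵)·D = 7x⁷ + 35x⁶ − 21x⁵. Remainder: 3x⁶ + 8x⁵ − 37x⁴ + 61x³ + 11x² + 17x − 23.
Step 2: lead(3x⁶ + 8x⁵ − 37x⁴ + 61x³ + 11x² + 17x − 23) ÷ lead(D) = 3x⁶ ÷ −x² = −3x⁴. Subtract (−3x⁴)·D = 3x⁶ + 15x⁵ − 9x⁴. Remainder: −7x⁵ − 28x⁴ + 61x³ + 11x² + 17x − 23.
Step 3: lead(−7x⁵ − 28x⁴ + 61x³ + 11x² + 17x − 23) ÷ lead(D) = −7x⁵ ÷ −x² = 7x³. Subtract (7x³)·D = −7x⁵ − 35x⁴ + 21x³. Remainder: 7x⁴ + 40x³ + 11x² + 17x − 23.
Step 4: lead(7x⁴ + 40x³ + 11x² + 17x − 23) ÷ lead(D) = 7x⁴ ÷ −x² = −7x². Subtract (−7x²)·D = 7x⁴ + 35x³ − 21x². Remainder: 5x³ + 32x² + 17x − 23.
Step 5: lead(5x³ + 32x² + 17x − 23) ÷ lead(D) = 5x³ ÷ −x² = −5x. Subtract (−5x)·D = 5x³ + 25x² − 15x. Remainder: 7x² + 32x − 23.
Step 6: lead(7x² + 32x − 23) ÷ lead(D) = 7x² ÷ −x² = −7. Subtract (−7)·D = 7x² + 35x − 21. Remainder: −3x − 2.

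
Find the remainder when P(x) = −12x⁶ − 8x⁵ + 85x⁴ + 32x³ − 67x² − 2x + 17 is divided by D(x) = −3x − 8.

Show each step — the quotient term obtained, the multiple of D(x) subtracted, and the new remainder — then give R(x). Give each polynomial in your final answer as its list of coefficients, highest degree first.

Step 1: lead(−12x⁶ − 8x⁵ + 85x⁴ + 32x³ − 67x² − 2x + 17) ÷ lead(D) = −12x⁶ ÷ −3x = 4x⁵. Subtract (4x⁵)·D = −12x⁶ − 32x⁵. Remainder: 24x⁵ + 85x⁴ + 32x³ − 67x² − 2x + 17.
Step 2: lead(24x⁵ + 85x⁴ + 32x³ − 67x² − 2x + 17) ÷ lead(D) = 24x⁵ ÷ −3x = −8x⁴. Subtract (−8x⁴)·D = 24x⁵ + 64x⁴. Remainder: 21x⁴ + 32x³ − 67x² − 2x + 17.
Step 3: lead(21x⁴ + 32x³ − 67x² − 2x + 17) ÷ lead(D) = 21x⁴ ÷ −3x = −7x³. Subtract (−7x³)·D = 21x⁴ + 56x³. Remainder: −24x³ − 67x² − 2x + 17.
Step 4: lead(−24x³ − 67x² − 2x + 17) ÷ lead(D) = −24x³ ÷ −3x = 8x². Subtract (8x²)·D = −24x³ − 64x². Remainder: −3x² − 2x + 17.
Step 5: lead(−3x² − 2x + 17) ÷ lead(D) = −3x² ÷ −3x = x. Subtract (x)·D = −3x² − 8x. Remainder: 6x + 17.
Step 6: lead(6x + 17) ÷ lead(D) = 6x ÷ −3x = −2. Subtract (−2)·D = 6x + 16. Remainder: 1.

R = [1]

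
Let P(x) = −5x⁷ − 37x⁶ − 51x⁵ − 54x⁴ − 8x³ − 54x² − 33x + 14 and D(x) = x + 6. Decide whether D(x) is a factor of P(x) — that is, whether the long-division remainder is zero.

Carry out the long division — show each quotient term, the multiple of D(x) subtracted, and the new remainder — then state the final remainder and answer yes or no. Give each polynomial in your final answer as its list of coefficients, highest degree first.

Step 1: lead(−5x⁷ − 37x⁶ − 51x⁵ − 54x⁴ − 8x³ − 54x² − 33x + 14) ÷ lead(D) = −5x⁷ ÷ x = −5x⁶. Subtract (−5x⁶)·D = −5x⁷ − 30x⁶. Remainder: −7x⁶ − 51x⁵ − 54x⁴ − 8x³ − 54x² − 33x + 14.
Step 2: lead(−7x⁶ − 51x⁵ − 54x⁴ − 8x³ − 54x² − 33x + 14) ÷ lead(D) = −7x⁶ ÷ x = −7x⁵. Subtract (−7x⁵)·D = −7x⁶ − 42x⁵. Remainder: −9x⁵ − 54x⁴ − 8x³ − 54x² − 33x + 14.
Step 3: lead(−9x⁵ − 54x⁴ − 8x³ − 54x² − 33x + 14) ÷ lead(D) = −9x⁵ ÷ x = −9x⁴. Subtract (−9x⁴)·D = −9x⁵ − 54x⁴. Remainder: −8x³ − 54x² − 33x + 14.
Step 4: lead(−8x³ − 54x² − 33x + 14) ÷ lead(D) = −8x³ ÷ x = −8x². Subtract (−8x²)·D = −8x³ − 48x². Remainder: −6x² − 33x + 14.
Step 5: lead(−6x² − 33x + 14) ÷ lead(D) = −6x² ÷ x = −6x. Subtract (−6x)·D = −6x² − 36x. Remainder: 3x + 14.
Step 6: lead(3x + 14) ÷ lead(D) = 3x ÷ x = 3. Subtract (3)·D = 3x + 18. Remainder: −4.

R = [-4], so D(x) is not a factor of P(x). no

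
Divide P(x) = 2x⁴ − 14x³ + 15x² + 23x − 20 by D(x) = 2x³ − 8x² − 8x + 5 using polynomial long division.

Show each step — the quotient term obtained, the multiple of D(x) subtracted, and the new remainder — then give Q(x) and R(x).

Step 1: lead(2x⁴ − 14x³ + 15x² + 23x − 20) ÷ lead(D) = 2x⁴ ÷ 2x³ = x. Subtract (x)·D = 2x⁴ − 8x³ − 8x² + 5x. Remainder: −6x³ + 23x² + 18x − 20.
Step 2: lead(−6x³ + 23x² + 18x − 20) ÷ lead(D) = −6x³ ÷ 2x³ = −3. Subtract (−3)·D = −6x³ + 24x² + 24x − 15. Remainder: −x² − 6x − 5.

Q(x) = x − 3; R(x) = −x² − 6x − 5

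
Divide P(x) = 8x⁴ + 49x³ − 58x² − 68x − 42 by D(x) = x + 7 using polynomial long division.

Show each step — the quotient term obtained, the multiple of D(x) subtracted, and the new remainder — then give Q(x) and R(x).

Q(x) = 8x³ − 7x² − 9x − 5; R(x) = −7

Step 1: lead(8x⁴ + 49x³ − 58x² − 68x − 42) ÷ lead(D) = 8x⁴ ÷ x = 8x³. Subtract (8x³)·D = 8x⁴ + 56x³. Remainder: −7x³ − 58x² − 68x − 42.
Step 2: lead(−7x³ − 58x² − 68x − 42) ÷ lead(D) = −7x³ ÷ x = −7x². Subtract (−7x²)·D = −7x³ − 49x². Remainder: −9x² − 68x − 42.
Step 3: lead(−9x² − 68x − 42) ÷ lead(D) = −9x² ÷ x = −9x. Subtract (−9x)·D = −9x² − 63x. Remainder: −5x − 42.
Step 4: lead(−5x − 42) ÷ lead(D) = −5x ÷ x = −5. Subtract (−5)·D = −5x − 35. Remainder: −7.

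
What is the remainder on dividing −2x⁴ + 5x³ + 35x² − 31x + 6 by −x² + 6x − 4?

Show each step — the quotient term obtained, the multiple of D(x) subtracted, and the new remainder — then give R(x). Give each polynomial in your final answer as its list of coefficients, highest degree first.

R = [3, 2]

Step 1: lead(−2x⁴ + 5x³ + 35x² − 31x + 6) ÷ lead(D) = −2x⁴ ÷ −x² = 2x². Subtract (2x²)·D = −2x⁴ + 12x³ − 8x². Remainder: −7x³ + 43x² − 31x + 6.
Step 2: lead(−7x³ + 43x² − 31x + 6) ÷ lead(D) = −7x³ ÷ −x² = 7x. Subtract (7x)·D = −7x³ + 42x² − 28x. Remainder: x² − 3x + 6.
Step 3: lead(x² − 3x + 6) ÷ lead(D) = x² ÷ −x² = −1. Subtract (−1)·D = x² − 6x + 4. Remainder: 3x + 2.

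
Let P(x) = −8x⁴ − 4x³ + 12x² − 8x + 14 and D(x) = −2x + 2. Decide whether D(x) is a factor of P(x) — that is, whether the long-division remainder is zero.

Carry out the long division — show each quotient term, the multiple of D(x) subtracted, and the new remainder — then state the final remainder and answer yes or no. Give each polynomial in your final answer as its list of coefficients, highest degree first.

Step 1: lead(−8x⁴ − 4x³ + 12x² − 8x + 14) ÷ lead(D) = −8x⁴ ÷ −2x = 4x³. Subtract (4x³)·D = −8x⁴ + 8x³. Remainder: −12x³ + 12x² − 8x + 14.
Step 2: lead(−12x³ + 12x² − 8x + 14) ÷ lead(D) = −12x³ ÷ −2x = 6x². Subtract (6x²)·D = −12x³ + 12x². Remainder: −8x + 14.
Step 3: lead(−8x + 14) ÷ lead(D) = −8x ÷ −2x = 4. Subtract (4)·D = −8x + 8. Remainder: 6.

R = [6], so D(x) is not a factor of P(x). no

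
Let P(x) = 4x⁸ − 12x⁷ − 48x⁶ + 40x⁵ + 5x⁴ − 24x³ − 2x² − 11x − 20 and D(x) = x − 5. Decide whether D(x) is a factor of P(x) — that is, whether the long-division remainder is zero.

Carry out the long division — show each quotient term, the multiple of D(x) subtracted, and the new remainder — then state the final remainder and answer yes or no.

R(x) = 0, so D(x) is a factor of P(x). yes

Step 1: lead(4x⁸ − 12x⁷ − 48x⁶ + 40x⁵ + 5x⁴ − 24x³ − 2x² − 11x − 20) ÷ lead(D) = 4x⁸ ÷ x = 4x⁷. Subtract (4x⁷)·D = 4x⁸ − 20x⁷. Remainder: 8x⁷ − 48x⁶ + 40x⁵ + 5x⁴ − 24x³ − 2x² − 11x − 20.
Step 2: lead(8x⁷ − 48x⁶ + 40x⁵ + 5x⁴ − 24x³ − 2x² − 11x − 20) ÷ lead(D) = 8x⁷ ÷ x = 8x⁶. Subtract (8x⁶)·D = 8x⁷ − 40x⁶. Remainder: −8x⁶ + 40x⁵ + 5x⁴ − 24x³ − 2x² − 11x − 20.
Step 3: lead(−8x⁶ + 40x⁵ + 5x⁴ − 24x³ − 2x² − 11x − 20) ÷ lead(D) = −8x⁶ ÷ x = −8x⁵. Subtract (−8x⁵)·D = −8x⁶ + 40x⁵. Remainder: 5x⁴ − 24x³ − 2x² − 11x − 20.
Step 4: lead(5x⁴ − 24x³ − 2x² − 11x − 20) ÷ lead(D) = 5x⁴ ÷ x = 5x³. Subtract (5x³)·D = 5x⁴ − 25x³. Remainder: x³ − 2x² − 11x − 20.
Step 5: lead(x³ − 2x² − 11x − 20) ÷ lead(D) = x³ ÷ x = x². Subtract (x²)·D = x³ − 5x². Remainder: 3x² − 11x − 20.
Step 6: lead(3x² − 11x − 20) ÷ lead(D) = 3x² ÷ x = 3x. Subtract (3x)·D = 3x² − 15x. Remainder: 4x − 20.
Step 7: lead(4x − 20) ÷ lead(D) = 4x ÷ x = 4. Subtract (4)·D = 4x − 20. Remainder: 0.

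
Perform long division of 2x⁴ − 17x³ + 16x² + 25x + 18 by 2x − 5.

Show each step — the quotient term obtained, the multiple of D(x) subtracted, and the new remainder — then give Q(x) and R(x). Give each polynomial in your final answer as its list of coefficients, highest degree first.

Q = [1, -6, -7, -5]; R = [-7]

Step 1: lead(2x⁴ − 17x³ + 16x² + 25x + 18) ÷ lead(D) = 2x⁴ ÷ 2x = x³. Subtract (x³)·D = 2x⁴ − 5x³. Remainder: −12x³ + 16x² + 25x + 18.
Step 2: lead(−12x³ + 16x² + 25x + 18) ÷ lead(D) = −12x³ ÷ 2x = −6x². Subtract (−6x²)·D = −12x³ + 30x². Remainder: −14x² + 25x + 18.
Step 3: lead(−14x² + 25x + 18) ÷ lead(D) = −14x² ÷ 2x = −7x. Subtract (−7x)·D = −14x² + 35x. Remainder: −10x + 18.
Step 4: lead(−10x + 18) ÷ lead(D) = −10x ÷ 2x = −5. Subtract (−5)·D = −10x + 25. Remainder: −7.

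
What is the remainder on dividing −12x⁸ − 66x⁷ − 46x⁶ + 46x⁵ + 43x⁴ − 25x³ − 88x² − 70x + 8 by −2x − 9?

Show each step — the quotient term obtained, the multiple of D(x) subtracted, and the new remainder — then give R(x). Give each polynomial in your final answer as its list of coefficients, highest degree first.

R = [-1]

Step 1: lead(−12x⁸ − 66x⁷ − 46x⁶ + 46x⁵ + 43x⁴ − 25x³ − 88x² − 70x + 8) ÷ lead(D) = −12x⁸ ÷ −2x = 6x⁷. Subtract (6x⁷)·D = −12x⁸ − 54x⁷. Remainder: −12x⁷ − 46x⁶ + 46x⁵ + 43x⁴ − 25x³ − 88x² − 70x + 8.
Step 2: lead(−12x⁷ − 46x⁶ + 46x⁵ + 43x⁴ − 25x³ − 88x² − 70x + 8) ÷ lead(D) = −12x⁷ ÷ −2x = 6x⁶. Subtract (6x⁶)·D = −12x⁷ − 54x⁶. Remainder: 8x⁶ + 46x⁵ + 43x⁴ − 25x³ − 88x² − 70x + 8.
Step 3: lead(8x⁶ + 46x⁵ + 43x⁴ − 25x³ − 88x² − 70x + 8) ÷ lead(D) = 8x⁶ ÷ −2x = −4x⁵. Subtract (−4x⁵)·D = 8x⁶ + 36x⁵. Remainder: 10x⁵ + 43x⁴ − 25x³ − 88x² − 70x + 8.
Step 4: lead(10x⁵ + 43x⁴ − 25x³ − 88x² − 70x + 8) ÷ lead(D) = 10x⁵ ÷ −2x = −5x⁴. Subtract (−5x⁴)·D = 10x⁵ + 45x⁴. Remainder: −2x⁴ − 25x³ − 88x² − 70x + 8.
Step 5: lead(−2x⁴ − 25x³ − 88x² − 70x + 8) ÷ lead(D) = −2x⁴ ÷ −2x = x³. Subtract (x³)·D = −2x⁴ − 9x³. Remainder: −16x³ − 88x² − 70x + 8.
Step 6: lead(−16x³ − 88x² − 70x + 8) ÷ lead(D) = −16x³ ÷ −2x = 8x². Subtract (8x²)·D = −16x³ − 72x². Remainder: −16x² − 70x + 8.
Step 7: lead(−16x² − 70x + 8) ÷ lead(D) = −16x² ÷ −2x = 8x. Subtract (8x)·D = −16x² − 72x. Remainder: 2x + 8.
Step 8: lead(2x + 8) ÷ lead(D) = 2x ÷ −2x = −1. Subtract (−1)·D = 2x + 9. Remainder: −1.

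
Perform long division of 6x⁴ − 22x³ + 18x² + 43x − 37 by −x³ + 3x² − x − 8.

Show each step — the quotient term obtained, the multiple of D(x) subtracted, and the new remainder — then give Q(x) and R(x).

Step 1: lead(6x⁴ − 22x³ + 18x² + 43x − 37) ÷ lead(D) = 6x⁴ ÷ −x³ = −6x. Subtract (−6x)·D = 6x⁴ − 18x³ + 6x² + 48x. Remainder: −4x³ + 12x² − 5x − 37.
Step 2: lead(−4x³ + 12x² − 5x − 37) ÷ lead(D) = −4x³ ÷ −x³ = 4. Subtract (4)·D = −4x³ + 12x² − 4x − 32. Remainder: −x − 5.

Q(x) = −6x + 4; R(x) = −x − 5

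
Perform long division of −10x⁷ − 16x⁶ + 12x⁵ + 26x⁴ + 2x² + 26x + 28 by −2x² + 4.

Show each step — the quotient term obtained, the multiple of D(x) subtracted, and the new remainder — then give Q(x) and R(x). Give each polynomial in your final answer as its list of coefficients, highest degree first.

Q = [5, 8, 4, 3, 8, 5]; R = [-6, 8]

Step 1: lead(−10x⁷ − 16x⁶ + 12x⁵ + 26x⁴ + 2x² + 26x + 28) ÷ lead(D) = −10x⁷ ÷ −2x² = 5x⁵. Subtract (5x⁵)·D = −10x⁷ + 20x⁵. Remainder: −16x⁶ − 8x⁵ + 26x⁴ + 2x² + 26x + 28.
Step 2: lead(−16x⁶ − 8x⁵ + 26x⁴ + 2x² + 26x + 28) ÷ lead(D) = −16x⁶ ÷ −2x² = 8x⁴. Subtract (8x⁴)·D = −16x⁶ + 32x⁴. Remainder: −8x⁵ − 6x⁴ + 2x² + 26x + 28.
Step 3: lead(−8x⁵ − 6x⁴ + 2x² + 26x + 28) ÷ lead(D) = −8x⁵ ÷ −2x² = 4x³. Subtract (4x³)·D = −8x⁵ + 16x³. Remainder: −6x⁴ − 16x³ + 2x² + 26x + 28.
Step 4: lead(−6x⁴ − 16x³ + 2x² + 26x + 28) ÷ lead(D) = −6x⁴ ÷ −2x² = 3x². Subtract (3x²)·D = −6x⁴ + 12x². Remainder: −16x³ − 10x² + 26x + 28.
Step 5: lead(−16x³ − 10x² + 26x + 28) ÷ lead(D) = −16x³ ÷ −2x² = 8x. Subtract (8x)·D = −16x³ + 32x. Remainder: −10x² − 6x + 28.
Step 6: lead(−10x² − 6x + 28) ÷ lead(D) = −10x² ÷ −2x² = 5. Subtract (5)·D = −10x² + 20. Remainder: −6x + 8.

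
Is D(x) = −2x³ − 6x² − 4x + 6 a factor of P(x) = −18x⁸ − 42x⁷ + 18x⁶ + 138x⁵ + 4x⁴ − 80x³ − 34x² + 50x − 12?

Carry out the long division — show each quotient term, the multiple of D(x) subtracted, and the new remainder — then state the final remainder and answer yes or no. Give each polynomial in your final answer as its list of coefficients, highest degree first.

R = [0], so D(x) is a factor of P(x). yes

Step 1: lead(−18x⁸ − 42x⁷ + 18x⁶ + 138x⁵ + 4x⁴ − 80x³ − 34x² + 50x − 12) ÷ lead(D) = −18x⁸ ÷ −2x³ = 9x⁵. Subtract (9x⁵)·D = −18x⁸ − 54x⁷ − 36x⁶ + 54x⁵. Remainder: 12x⁷ + 54x⁶ + 84x⁵ + 4x⁴ − 80x³ − 34x² + 50x − 12.
Step 2: lead(12x⁷ + 54x⁶ + 84x⁵ + 4x⁴ − 80x³ − 34x² + 50x − 12) ÷ lead(D) = 12x⁷ ÷ −2x³ = −6x⁴. Subtract (−6x⁴)·D = 12x⁷ + 36x⁶ + 24x⁵ − 36x⁴. Remainder: 18x⁶ + 60x⁵ + 40x⁴ − 80x³ − 34x² + 50x − 12.
Step 3: lead(18x⁶ + 60x⁵ + 40x⁴ − 80x³ − 34x² + 50x − 12) ÷ lead(D) = 18x⁶ ÷ −2x³ = −9x³. Subtract (−9x³)·D = 18x⁶ + 54x⁵ + 36x⁴ − 54x³. Remainder: 6x⁵ + 4x⁴ − 26x³ − 34x² + 50x − 12.
Step 4: lead(6x⁵ + 4x⁴ − 26x³ − 34x² + 50x − 12) ÷ lead(D) = 6x⁵ ÷ −2x³ = −3x². Subtract (−3x²)·D = 6x⁵ + 18x⁴ + 12x³ − 18x². Remainder: −14x⁴ − 38x³ − 16x² + 50x − 12.
Step 5: lead(−14x⁴ − 38x³ − 16x² + 50x − 12) ÷ lead(D) = −14x⁴ ÷ −2x³ = 7x. Subtract (7x)·D = −14x⁴ − 42x³ − 28x² + 42x. Remainder: 4x³ + 12x² + 8x − 12.
Step 6: lead(4x³ + 12x² + 8x − 12) ÷ lead(D) = 4x³ ÷ −2x³ = −2. Subtract (−2)·D = 4x³ + 12x² + 8x − 12. Remainder: 0.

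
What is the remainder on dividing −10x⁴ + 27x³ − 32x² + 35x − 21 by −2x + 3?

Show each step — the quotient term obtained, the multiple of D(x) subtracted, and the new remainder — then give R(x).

R(x) = 0

Step 1: lead(−10x⁴ + 27x³ − 32x² + 35x − 21) ÷ lead(D) = −10x⁴ ÷ −2x = 5x³. Subtract (5x³)·D = −10x⁴ + 15x³. Remainder: 12x³ − 32x² + 35x − 21.
Step 2: lead(12x³ − 32x² + 35x − 21) ÷ lead(D) = 12x³ ÷ −2x = −6x². Subtract (−6x²)·D = 12x³ − 18x². Remainder: −14x² + 35x − 21.
Step 3: lead(−14x² + 35x − 21) ÷ lead(D) = −14x² ÷ −2x = 7x. Subtract (7x)·D = −14x² + 21x. Remainder: 14x − 21.
Step 4: lead(14x − 21) ÷ lead(D) = 14x ÷ −2x = −7. Subtract (−7)·D = 14x − 21. Remainder: 0.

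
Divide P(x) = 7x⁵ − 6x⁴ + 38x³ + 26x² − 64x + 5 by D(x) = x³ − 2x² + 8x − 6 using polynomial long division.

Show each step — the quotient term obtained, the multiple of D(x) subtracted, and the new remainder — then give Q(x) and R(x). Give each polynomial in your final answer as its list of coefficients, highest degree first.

Q = [7, 8, -2]; R = [-7]

Step 1: lead(7x⁵ − 6x⁴ + 38x³ + 26x² − 64x + 5) ÷ lead(D) = 7x⁵ ÷ x³ = 7x². Subtract (7x²)·D = 7x⁵ − 14x⁴ + 56x³ − 42x². Remainder: 8x⁴ − 18x³ + 68x² − 64x + 5.
Step 2: lead(8x⁴ − 18x³ + 68x² − 64x + 5) ÷ lead(D) = 8x⁴ ÷ x³ = 8x. Subtract (8x)·D = 8x⁴ − 16x³ + 64x² − 48x. Remainder: −2x³ + 4x² − 16x + 5.
Step 3: lead(−2x³ + 4x² − 16x + 5) ÷ lead(D) = −2x³ ÷ x³ = −2. Subtract (−2)·D = −2x³ + 4x² − 16x + 12. Remainder: −7.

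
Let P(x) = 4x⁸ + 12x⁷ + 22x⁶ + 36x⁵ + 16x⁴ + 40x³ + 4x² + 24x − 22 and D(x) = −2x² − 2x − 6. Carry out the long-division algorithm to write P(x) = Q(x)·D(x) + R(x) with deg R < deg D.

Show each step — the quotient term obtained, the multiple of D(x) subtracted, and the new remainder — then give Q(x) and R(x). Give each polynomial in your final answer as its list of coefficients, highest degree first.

Q = [-2, -4, -1, -5, 0, -5, 3]; R = [-4]

Step 1: lead(4x⁸ + 12x⁷ + 22x⁶ + 36x⁵ + 16x⁴ + 40x³ + 4x² + 24x − 22) ÷ lead(D) = 4x⁸ ÷ −2x² = −2x⁶. Subtract (−2x⁶)·D = 4x⁸ + 4x⁷ + 12x⁶. Remainder: 8x⁷ + 10x⁶ + 36x⁵ + 16x⁴ + 40x³ + 4x² + 24x − 22.
Step 2: lead(8x⁷ + 10x⁶ + 36x⁵ + 16x⁴ + 40x³ + 4x² + 24x − 22) ÷ lead(D) = 8x⁷ ÷ −2x² = −4x⁵. Subtract (−4x⁵)·D = 8x⁷ + 8x⁶ + 24x⁵. Remainder: 2x⁶ + 12x⁵ + 16x⁴ + 40x³ + 4x² + 24x − 22.
Step 3: lead(2x⁶ + 12x⁵ + 16x⁴ + 40x³ + 4x² + 24x − 22) ÷ lead(D) = 2x⁶ ÷ −2x² = −x⁴. Subtract (−x⁴)·D = 2x⁶ + 2x⁵ + 6x⁴. Remainder: 10x⁵ + 10x⁴ + 40x³ + 4x² + 24x − 22.
Step 4: lead(10x⁵ + 10x⁴ + 40x³ + 4x² + 24x − 22) ÷ lead(D) = 10x⁵ ÷ −2x² = −5x³. Subtract (−5x³)·D = 10x⁵ + 10x⁴ + 30x³. Remainder: 10x³ + 4x² + 24x − 22.
Step 5: lead(10x³ + 4x² + 24x − 22) ÷ lead(D) = 10x³ ÷ −2x² = −5x. Subtract (−5x)·D = 10x³ + 10x² + 30x. Remainder: −6x² − 6x − 22.
Step 6: lead(−6x² − 6x − 22) ÷ lead(D) = −6x² ÷ −2x² = 3. Subtract (3)·D = −6x² − 6x − 18. Remainder: −4.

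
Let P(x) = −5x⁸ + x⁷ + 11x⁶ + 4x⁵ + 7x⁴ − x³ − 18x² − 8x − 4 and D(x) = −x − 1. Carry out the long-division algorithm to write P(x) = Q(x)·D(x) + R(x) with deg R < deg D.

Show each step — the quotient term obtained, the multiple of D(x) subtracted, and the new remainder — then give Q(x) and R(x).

Q(x) = 5x⁷ − 6x⁶ − 5x⁵ + x⁴ − 8x³ + 9x² + 9x − 1; R(x) = −5

Step 1: lead(−5x⁸ + x⁷ + 11x⁶ + 4x⁵ + 7x⁴ − x³ − 18x² − 8x − 4) ÷ lead(D) = −5x⁸ ÷ −x = 5x⁷. Subtract (5x⁷)·D = −5x⁸ − 5x⁷. Remainder: 6x⁷ + 11x⁶ + 4x⁵ + 7x⁴ − x³ − 18x² − 8x − 4.
Step 2: lead(6x⁷ + 11x⁶ + 4x⁵ + 7x⁴ − x³ − 18x² − 8x − 4) ÷ lead(D) = 6x⁷ ÷ −x = −6x⁶. Subtract (−6x⁶)·D = 6x⁷ + 6x⁶. Remainder: 5x⁶ + 4x⁵ + 7x⁴ − x³ − 18x² − 8x − 4.
Step 3: lead(5x⁶ + 4x⁵ + 7x⁴ − x³ − 18x² − 8x − 4) ÷ lead(D) = 5x⁶ ÷ −x = −5x⁵. Subtract (−5x⁵)·D = 5x⁶ + 5x⁵. Remainder: −x⁵ + 7x⁴ − x³ − 18x² − 8x − 4.
Step 4: lead(−x⁵ + 7x⁴ − x³ − 18x² − 8x − 4) ÷ lead(D) = −x⁵ ÷ −x = x⁴. Subtract (x⁴)·D = −x⁵ − x⁴. Remainder: 8x⁴ − x³ − 18x² − 8x − 4.
Step 5: lead(8x⁴ − x³ − 18x² − 8x − 4) ÷ lead(D) = 8x⁴ ÷ −x = −8x³. Subtract (−8x³)·D = 8x⁴ + 8x³. Remainder: −9x³ − 18x² − 8x − 4.
Step 6: lead(−9x³ − 18x² − 8x − 4) ÷ lead(D) = −9x³ ÷ −x = 9x². Subtract (9x²)·D = −9x³ − 9x². Remainder: −9x² − 8x − 4.
Step 7: lead(−9x² − 8x − 4) ÷ lead(D) = −9x² ÷ −x = 9x. Subtract (9x)·D = −9x² − 9x. Remainder: x − 4.
Step 8: lead(x − 4) ÷ lead(D) = x ÷ −x = −1. Subtract (−1)·D = x + 1. Remainder: −5.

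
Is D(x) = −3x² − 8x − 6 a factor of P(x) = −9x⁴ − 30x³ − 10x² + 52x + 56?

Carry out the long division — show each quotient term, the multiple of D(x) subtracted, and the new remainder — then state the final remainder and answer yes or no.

R(x) = 8, so D(x) is not a factor of P(x). no

Step 1: lead(−9x⁴ − 30x³ − 10x² + 52x + 56) ÷ lead(D) = −9x⁴ ÷ −3x² = 3x². Subtract (3x²)·D = −9x⁴ − 24x³ − 18x². Remainder: −6x³ + 8x² + 52x + 56.
Step 2: lead(−6x³ + 8x² + 52x + 56) ÷ lead(D) = −6x³ ÷ −3x² = 2x. Subtract (2x)·D = −6x³ − 16x² − 12x. Remainder: 24x² + 64x + 56.
Step 3: lead(24x² + 64x + 56) ÷ lead(D) = 24x² ÷ −3x² = −8. Subtract (−8)·D = 24x² + 64x + 48. Remainder: 8.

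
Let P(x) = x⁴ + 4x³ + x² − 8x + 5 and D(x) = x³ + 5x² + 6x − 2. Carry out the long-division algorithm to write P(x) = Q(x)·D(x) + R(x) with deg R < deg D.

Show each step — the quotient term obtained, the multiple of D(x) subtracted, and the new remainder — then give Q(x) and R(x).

Q(x) = x − 1; R(x) = 3

Step 1: lead(x⁴ + 4x³ + x² − 8x + 5) ÷ lead(D) = x⁴ ÷ x³ = x. Subtract (x)·D = x⁴ + 5x³ + 6x² − 2x. Remainder: −x³ − 5x² − 6x + 5.
Step 2: lead(−x³ − 5x² − 6x + 5) ÷ lead(D) = −x³ ÷ x³ = −1. Subtract (−1)·D = −x³ − 5x² − 6x + 2. Remainder: 3.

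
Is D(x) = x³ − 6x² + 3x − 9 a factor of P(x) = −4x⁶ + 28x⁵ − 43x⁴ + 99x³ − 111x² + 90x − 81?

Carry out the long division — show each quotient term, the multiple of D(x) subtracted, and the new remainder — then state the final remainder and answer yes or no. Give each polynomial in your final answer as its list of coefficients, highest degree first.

Step 1: lead(−4x⁶ + 28x⁵ − 43x⁴ + 99x³ − 111x² + 90x − 81) ÷ lead(D) = −4x⁶ ÷ x³ = −4x³. Subtract (−4x³)·D = −4x⁶ + 24x⁵ − 12x⁴ + 36x³. Remainder: 4x⁵ − 31x⁴ + 63x³ − 111x² + 90x − 81.
Step 2: lead(4x⁵ − 31x⁴ + 63x³ − 111x² + 90x − 81) ÷ lead(D) = 4x⁵ ÷ x³ = 4x². Subtract (4x²)·D = 4x⁵ − 24x⁴ + 12x³ − 36x². Remainder: −7x⁴ + 51x³ − 75x² + 90x − 81.
Step 3: lead(−7x⁴ + 51x³ − 75x² + 90x − 81) ÷ lead(D) = −7x⁴ ÷ x³ = −7x. Subtract (−7x)·D = −7x⁴ + 42x³ − 21x² + 63x. Remainder: 9x³ − 54x² + 27x − 81.
Step 4: lead(9x³ − 54x² + 27x − 81) ÷ lead(D) = 9x³ ÷ x³ = 9. Subtract (9)·D = 9x³ − 54x² + 27x − 81. Remainder: 0.

R = [0], so D(x) is a factor of P(x). yes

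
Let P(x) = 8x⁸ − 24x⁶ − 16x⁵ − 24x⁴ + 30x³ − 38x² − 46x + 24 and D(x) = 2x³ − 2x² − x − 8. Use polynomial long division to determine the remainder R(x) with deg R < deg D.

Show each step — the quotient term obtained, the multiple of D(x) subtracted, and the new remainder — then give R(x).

R(x) = −5x² − 8x + 8

Step 1: lead(8x⁸ − 24x⁶ − 16x⁵ − 24x⁴ + 30x³ − 38x² − 46x + 24) ÷ lead(D) = 8x⁸ ÷ 2x³ = 4x⁵. Subtract (4x⁵)·D = 8x⁸ − 8x⁷ − 4x⁶ − 32x⁵. Remainder: 8x⁷ − 20x⁶ + 16x⁵ − 24x⁴ + 30x³ − 38x² − 46x + 24.
Step 2: lead(8x⁷ − 20x⁶ + 16x⁵ − 24x⁴ + 30x³ − 38x² − 46x + 24) ÷ lead(D) = 8x⁷ ÷ 2x³ = 4x⁴. Subtract (4x⁴)·D = 8x⁷ − 8x⁶ − 4x⁵ − 32x⁴. Remainder: −12x⁶ + 20x⁵ + 8x⁴ + 30x³ − 38x² − 46x + 24.
Step 3: lead(−12x⁶ + 20x⁵ + 8x⁴ + 30x³ − 38x² − 46x + 24) ÷ lead(D) = −12x⁶ ÷ 2x³ = −6x³. Subtract (−6x³)·D = −12x⁶ + 12x⁵ + 6x⁴ + 48x³. Remainder: 8x⁵ + 2x⁴ − 18x³ − 38x² − 46x + 24.
Step 4: lead(8x⁵ + 2x⁴ − 18x³ − 38x² − 46x + 24) ÷ lead(D) = 8x⁵ ÷ 2x³ = 4x². Subtract (4x²)·D = 8x⁵ − 8x⁴ − 4x³ − 32x². Remainder: 10x⁴ − 14x³ − 6x² − 46x + 24.
Step 5: lead(10x⁴ − 14x³ − 6x² − 46x + 24) ÷ lead(D) = 10x⁴ ÷ 2x³ = 5x. Subtract (5x)·D = 10x⁴ − 10x³ − 5x² − 40x. Remainder: −4x³ − x² − 6x + 24.
Step 6: lead(−4x³ − x² − 6x + 24) ÷ lead(D) = −4x³ ÷ 2x³ = −2. Subtract (−2)·D = −4x³ + 4x² + 2x + 16. Remainder: −5x² − 8x + 8.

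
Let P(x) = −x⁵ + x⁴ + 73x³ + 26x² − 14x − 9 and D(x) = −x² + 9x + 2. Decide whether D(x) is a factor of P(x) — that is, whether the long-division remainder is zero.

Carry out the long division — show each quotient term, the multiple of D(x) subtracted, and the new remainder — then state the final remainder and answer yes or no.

R(x) = −7x − 7, so D(x) is not a factor of P(x). no

Step 1: lead(−x⁵ + x⁴ + 73x³ + 26x² − 14x − 9) ÷ lead(D) = −x⁵ ÷ −x² = x³. Subtract (x³)·D = −x⁵ + 9x⁴ + 2x³. Remainder: −8x⁴ + 71x³ + 26x² − 14x − 9.
Step 2: lead(−8x⁴ + 71x³ + 26x² − 14x − 9) ÷ lead(D) = −8x⁴ ÷ −x² = 8x². Subtract (8x²)·D = −8x⁴ + 72x³ + 16x². Remainder: −x³ + 10x² − 14x − 9.
Step 3: lead(−x³ + 10x² − 14x − 9) ÷ lead(D) = −x³ ÷ −x² = x. Subtract (x)·D = −x³ + 9x² + 2x. Remainder: x² − 16x − 9.
Step 4: lead(x² − 16x − 9) ÷ lead(D) = x² ÷ −x² = −1. Subtract (−1)·D = x² − 9x − 2. Remainder: −7x − 7.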